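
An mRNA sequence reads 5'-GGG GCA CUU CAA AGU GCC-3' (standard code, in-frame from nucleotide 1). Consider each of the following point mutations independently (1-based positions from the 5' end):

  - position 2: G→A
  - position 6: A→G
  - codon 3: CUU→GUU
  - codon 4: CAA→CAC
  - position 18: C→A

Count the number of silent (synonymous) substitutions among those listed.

2

Codon 1: GGG (Gly) → GAG (Glu) — missense.
Codon 2: GCA (Ala) → GCG (Ala) — synonymous.
Codon 3: CUU (Leu) → GUU (Val) — missense.
Codon 4: CAA (Gln) → CAC (His) — missense.
Codon 6: GCC (Ala) → GCA (Ala) — synonymous.
Synonymous: 2 of 5.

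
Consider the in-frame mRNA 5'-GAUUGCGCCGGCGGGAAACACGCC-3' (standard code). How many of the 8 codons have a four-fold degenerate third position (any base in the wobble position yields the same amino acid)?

4

Codon 1 GAU (Asp): third position 2-fold.
Codon 2 UGC (Cys): third position 2-fold.
Codon 3 GCC (Ala): third position 4-fold.
Codon 4 GGC (Gly): third position 4-fold.
Codon 5 GGG (Gly): third position 4-fold.
Codon 6 AAA (Lys): third position 2-fold.
Codon 7 CAC (His): third position 2-fold.
Codon 8 GCC (Ala): third position 4-fold.
Four-fold degenerate third positions: 4.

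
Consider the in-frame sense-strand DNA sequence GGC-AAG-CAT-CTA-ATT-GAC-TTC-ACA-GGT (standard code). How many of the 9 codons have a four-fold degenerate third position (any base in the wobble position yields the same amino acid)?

4

Codon 1 GGC (Gly): third position 4-fold.
Codon 2 AAG (Lys): third position 2-fold.
Codon 3 CAT (His): third position 2-fold.
Codon 4 CTA (Leu): third position 4-fold.
Codon 5 ATT (Ile): third position 3-fold.
Codon 6 GAC (Asp): third position 2-fold.
Codon 7 TTC (Phe): third position 2-fold.
Codon 8 ACA (Thr): third position 4-fold.
Codon 9 GGT (Gly): third position 4-fold.
Four-fold degenerate third positions: 4.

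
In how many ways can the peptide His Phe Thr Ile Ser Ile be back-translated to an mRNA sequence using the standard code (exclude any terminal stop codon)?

864

His: 2 codons.
Phe: 2 codons.
Thr: 4 codons.
Ile: 3 codons.
Ser: 6 codons.
Ile: 3 codons.
2 × 2 × 4 × 3 × 6 × 3 = 864.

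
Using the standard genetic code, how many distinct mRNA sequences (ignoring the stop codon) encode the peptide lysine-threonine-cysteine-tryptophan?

Lys: 2 codons.
Thr: 4 codons.
Cys: 2 codons.
Trp: 1 codon.
2 × 4 × 2 × 1 = 16.

16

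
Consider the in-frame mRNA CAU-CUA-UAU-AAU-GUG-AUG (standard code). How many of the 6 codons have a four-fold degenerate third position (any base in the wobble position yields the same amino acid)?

2

Codon 1 CAU (His): third position 2-fold.
Codon 2 CUA (Leu): third position 4-fold.
Codon 3 UAU (Tyr): third position 2-fold.
Codon 4 AAU (Asn): third position 2-fold.
Codon 5 GUG (Val): third position 4-fold.
Codon 6 AUG (Met): third position 1-fold.
Four-fold degenerate third positions: 2.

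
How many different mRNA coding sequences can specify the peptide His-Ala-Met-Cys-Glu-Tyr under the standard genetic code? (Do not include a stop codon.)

His: 2 codons.
Ala: 4 codons.
Met: 1 codon.
Cys: 2 codons.
Glu: 2 codons.
Tyr: 2 codons.
2 × 4 × 1 × 2 × 2 × 2 = 64.

64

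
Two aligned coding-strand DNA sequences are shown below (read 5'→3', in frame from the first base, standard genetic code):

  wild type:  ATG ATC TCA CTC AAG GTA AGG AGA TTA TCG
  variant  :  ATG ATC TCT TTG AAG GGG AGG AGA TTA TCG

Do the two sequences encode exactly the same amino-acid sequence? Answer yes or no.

Codon 1: ATG Met / ATG Met — identical.
Codon 2: ATC Ile / ATC Ile — identical.
Codon 3: TCA Ser / TCT Ser — synonymous.
Codon 4: CTC Leu / TTG Leu — synonymous.
Codon 5: AAG Lys / AAG Lys — identical.
Codon 6: GTA Val / GGG Gly — nonsynonymous.
Codon 7: AGG Arg / AGG Arg — identical.
Codon 8: AGA Arg / AGA Arg — identical.
Codon 9: TTA Leu / TTA Leu — identical.
Codon 10: TCG Ser / TCG Ser — identical.
Nonsynonymous differences: 1 → different protein.

no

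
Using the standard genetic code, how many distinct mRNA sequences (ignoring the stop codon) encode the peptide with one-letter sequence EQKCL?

96

Glu: 2 codons.
Gln: 2 codons.
Lys: 2 codons.
Cys: 2 codons.
Leu: 6 codons.
2 × 2 × 2 × 2 × 6 = 96.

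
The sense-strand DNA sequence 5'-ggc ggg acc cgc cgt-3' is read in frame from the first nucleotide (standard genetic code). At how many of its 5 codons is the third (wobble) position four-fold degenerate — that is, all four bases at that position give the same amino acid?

5

Codon 1 GGC (Gly): third position 4-fold.
Codon 2 GGG (Gly): third position 4-fold.
Codon 3 ACC (Thr): third position 4-fold.
Codon 4 CGC (Arg): third position 4-fold.
Codon 5 CGT (Arg): third position 4-fold.
Four-fold degenerate third positions: 5.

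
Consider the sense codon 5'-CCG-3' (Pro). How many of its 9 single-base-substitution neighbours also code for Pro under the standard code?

Position 1: none → 0 synonymous.
Position 2: none → 0 synonymous.
Position 3: CCU, CCC, CCA → 3 synonymous.
Total: 0 + 0 + 3 = 3.

3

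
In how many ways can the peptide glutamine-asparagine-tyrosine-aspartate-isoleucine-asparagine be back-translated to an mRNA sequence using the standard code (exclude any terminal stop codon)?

Gln: 2 codons.
Asn: 2 codons.
Tyr: 2 codons.
Asp: 2 codons.
Ile: 3 codons.
Asn: 2 codons.
2 × 2 × 2 × 2 × 3 × 2 = 96.

96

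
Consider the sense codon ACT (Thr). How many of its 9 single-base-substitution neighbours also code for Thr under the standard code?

Position 1: none → 0 synonymous.
Position 2: none → 0 synonymous.
Position 3: ACC, ACA, ACG → 3 synonymous.
Total: 0 + 0 + 3 = 3.

3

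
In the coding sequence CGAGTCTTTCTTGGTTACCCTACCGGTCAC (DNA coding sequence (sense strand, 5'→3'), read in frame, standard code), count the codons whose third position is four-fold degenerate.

7

Codon 1 CGA (Arg): third position 4-fold.
Codon 2 GTC (Val): third position 4-fold.
Codon 3 TTT (Phe): third position 2-fold.
Codon 4 CTT (Leu): third position 4-fold.
Codon 5 GGT (Gly): third position 4-fold.
Codon 6 TAC (Tyr): third position 2-fold.
Codon 7 CCT (Pro): third position 4-fold.
Codon 8 ACC (Thr): third position 4-fold.
Codon 9 GGT (Gly): third position 4-fold.
Codon 10 CAC (His): third position 2-fold.
Four-fold degenerate third positions: 7.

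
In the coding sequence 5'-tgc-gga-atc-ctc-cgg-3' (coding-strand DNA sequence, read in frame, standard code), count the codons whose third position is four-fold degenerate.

3

Codon 1 TGC (Cys): third position 2-fold.
Codon 2 GGA (Gly): third position 4-fold.
Codon 3 ATC (Ile): third position 3-fold.
Codon 4 CTC (Leu): third position 4-fold.
Codon 5 CGG (Arg): third position 4-fold.
Four-fold degenerate third positions: 3.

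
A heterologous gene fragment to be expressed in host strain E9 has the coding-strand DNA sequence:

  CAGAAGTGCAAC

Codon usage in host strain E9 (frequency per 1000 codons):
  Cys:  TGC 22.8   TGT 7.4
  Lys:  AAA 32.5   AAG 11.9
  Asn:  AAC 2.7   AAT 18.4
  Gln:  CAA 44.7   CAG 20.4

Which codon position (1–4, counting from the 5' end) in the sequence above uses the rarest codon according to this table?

4

Codon 1 CAG (Gln): 20.4 per 1000.
Codon 2 AAG (Lys): 11.9 per 1000.
Codon 3 TGC (Cys): 22.8 per 1000.
Codon 4 AAC (Asn): 2.7 per 1000.
Lowest frequency is 2.7 at codon 4.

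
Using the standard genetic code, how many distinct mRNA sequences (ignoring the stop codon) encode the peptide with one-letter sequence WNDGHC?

64

Trp: 1 codon.
Asn: 2 codons.
Asp: 2 codons.
Gly: 4 codons.
His: 2 codons.
Cys: 2 codons.
1 × 2 × 2 × 4 × 2 × 2 = 64.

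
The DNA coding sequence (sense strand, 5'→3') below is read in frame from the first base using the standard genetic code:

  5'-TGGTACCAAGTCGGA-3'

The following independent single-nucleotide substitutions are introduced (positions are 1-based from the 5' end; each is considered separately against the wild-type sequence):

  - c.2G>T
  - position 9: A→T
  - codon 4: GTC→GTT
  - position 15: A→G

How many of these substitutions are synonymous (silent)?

2

Codon 1: TGG (Trp) → TTG (Leu) — missense.
Codon 3: CAA (Gln) → CAT (His) — missense.
Codon 4: GTC (Val) → GTT (Val) — synonymous.
Codon 5: GGA (Gly) → GGG (Gly) — synonymous.
Synonymous: 2 of 4.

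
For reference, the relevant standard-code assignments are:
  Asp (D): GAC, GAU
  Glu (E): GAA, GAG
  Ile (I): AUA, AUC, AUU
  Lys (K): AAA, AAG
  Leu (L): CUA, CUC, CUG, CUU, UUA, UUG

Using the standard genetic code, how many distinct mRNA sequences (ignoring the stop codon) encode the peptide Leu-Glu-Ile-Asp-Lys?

Leu: 6 codons.
Glu: 2 codons.
Ile: 3 codons.
Asp: 2 codons.
Lys: 2 codons.
6 × 2 × 3 × 2 × 2 = 144.

144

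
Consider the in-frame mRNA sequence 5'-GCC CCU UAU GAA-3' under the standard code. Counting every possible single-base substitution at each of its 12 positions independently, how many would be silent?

8

Codon 1 (GCC, Ala): 3 synonymous substitutions.
Codon 2 (CCU, Pro): 3 synonymous substitutions.
Codon 3 (UAU, Tyr): 1 synonymous substitution.
Codon 4 (GAA, Glu): 1 synonymous substitution.
Total: 3 + 3 + 1 + 1 = 8.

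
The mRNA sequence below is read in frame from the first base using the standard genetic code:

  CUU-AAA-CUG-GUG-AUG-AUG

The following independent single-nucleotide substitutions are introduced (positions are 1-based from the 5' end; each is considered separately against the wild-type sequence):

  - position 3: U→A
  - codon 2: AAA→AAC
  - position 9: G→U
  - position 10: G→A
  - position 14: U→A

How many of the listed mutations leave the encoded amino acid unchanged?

Codon 1: CUU (Leu) → CUA (Leu) — synonymous.
Codon 2: AAA (Lys) → AAC (Asn) — missense.
Codon 3: CUG (Leu) → CUU (Leu) — synonymous.
Codon 4: GUG (Val) → AUG (Met) — missense.
Codon 5: AUG (Met) → AAG (Lys) — missense.
Synonymous: 2 of 5.

2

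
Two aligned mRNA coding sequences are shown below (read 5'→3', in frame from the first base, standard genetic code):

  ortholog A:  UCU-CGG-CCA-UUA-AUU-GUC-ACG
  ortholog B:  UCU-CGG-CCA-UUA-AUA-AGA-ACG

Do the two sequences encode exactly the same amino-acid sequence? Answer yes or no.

Codon 1: UCU Ser / UCU Ser — identical.
Codon 2: CGG Arg / CGG Arg — identical.
Codon 3: CCA Pro / CCA Pro — identical.
Codon 4: UUA Leu / UUA Leu — identical.
Codon 5: AUU Ile / AUA Ile — synonymous.
Codon 6: GUC Val / AGA Arg — nonsynonymous.
Codon 7: ACG Thr / ACG Thr — identical.
Nonsynonymous differences: 1 → different protein.

no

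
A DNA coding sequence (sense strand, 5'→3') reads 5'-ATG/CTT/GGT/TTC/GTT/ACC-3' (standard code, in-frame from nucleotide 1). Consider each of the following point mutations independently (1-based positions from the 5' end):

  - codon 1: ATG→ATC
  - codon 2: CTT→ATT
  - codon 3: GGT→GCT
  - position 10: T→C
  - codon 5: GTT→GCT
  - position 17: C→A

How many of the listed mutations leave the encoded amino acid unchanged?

Codon 1: ATG (Met) → ATC (Ile) — missense.
Codon 2: CTT (Leu) → ATT (Ile) — missense.
Codon 3: GGT (Gly) → GCT (Ala) — missense.
Codon 4: TTC (Phe) → CTC (Leu) — missense.
Codon 5: GTT (Val) → GCT (Ala) — missense.
Codon 6: ACC (Thr) → AAC (Asn) — missense.
Synonymous: 0 of 6.

0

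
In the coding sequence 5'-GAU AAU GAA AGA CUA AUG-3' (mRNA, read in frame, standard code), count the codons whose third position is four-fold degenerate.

1

Codon 1 GAU (Asp): third position 2-fold.
Codon 2 AAU (Asn): third position 2-fold.
Codon 3 GAA (Glu): third position 2-fold.
Codon 4 AGA (Arg): third position 2-fold.
Codon 5 CUA (Leu): third position 4-fold.
Codon 6 AUG (Met): third position 1-fold.
Four-fold degenerate third positions: 1.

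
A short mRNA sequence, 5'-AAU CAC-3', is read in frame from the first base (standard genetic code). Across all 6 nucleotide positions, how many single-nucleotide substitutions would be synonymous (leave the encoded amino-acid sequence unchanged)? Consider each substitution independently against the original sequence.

Codon 1 (AAU, Asn): 1 synonymous substitution.
Codon 2 (CAC, His): 1 synonymous substitution.
Total: 1 + 1 = 2.

2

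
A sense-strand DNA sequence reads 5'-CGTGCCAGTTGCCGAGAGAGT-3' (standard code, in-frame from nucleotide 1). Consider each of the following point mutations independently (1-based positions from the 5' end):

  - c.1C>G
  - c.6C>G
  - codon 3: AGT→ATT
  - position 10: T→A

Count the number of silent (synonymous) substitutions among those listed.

Codon 1: CGT (Arg) → GGT (Gly) — missense.
Codon 2: GCC (Ala) → GCG (Ala) — synonymous.
Codon 3: AGT (Ser) → ATT (Ile) — missense.
Codon 4: TGC (Cys) → AGC (Ser) — missense.
Synonymous: 1 of 4.

1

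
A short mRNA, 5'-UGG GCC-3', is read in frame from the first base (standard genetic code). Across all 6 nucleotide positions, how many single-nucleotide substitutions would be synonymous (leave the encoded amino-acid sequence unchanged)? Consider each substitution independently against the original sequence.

Codon 1 (UGG, Trp): 0 synonymous substitutions.
Codon 2 (GCC, Ala): 3 synonymous substitutions.
Total: 0 + 3 = 3.

3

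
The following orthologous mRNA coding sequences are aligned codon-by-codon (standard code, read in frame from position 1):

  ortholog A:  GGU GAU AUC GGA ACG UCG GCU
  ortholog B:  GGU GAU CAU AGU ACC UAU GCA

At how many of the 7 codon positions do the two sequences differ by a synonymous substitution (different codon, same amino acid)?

2

Codon 1: GGU Gly / GGU Gly — identical.
Codon 2: GAU Asp / GAU Asp — identical.
Codon 3: AUC Ile / CAU His — nonsynonymous.
Codon 4: GGA Gly / AGU Ser — nonsynonymous.
Codon 5: ACG Thr / ACC Thr — synonymous.
Codon 6: UCG Ser / UAU Tyr — nonsynonymous.
Codon 7: GCU Ala / GCA Ala — synonymous.
Synonymous differences: 2.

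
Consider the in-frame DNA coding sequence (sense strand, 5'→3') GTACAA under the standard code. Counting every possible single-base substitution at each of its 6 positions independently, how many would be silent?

Codon 1 (GTA, Val): 3 synonymous substitutions.
Codon 2 (CAA, Gln): 1 synonymous substitution.
Total: 3 + 1 = 4.

4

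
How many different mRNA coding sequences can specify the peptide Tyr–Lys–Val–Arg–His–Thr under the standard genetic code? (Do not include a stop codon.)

768

Tyr: 2 codons.
Lys: 2 codons.
Val: 4 codons.
Arg: 6 codons.
His: 2 codons.
Thr: 4 codons.
2 × 2 × 4 × 6 × 2 × 4 = 768.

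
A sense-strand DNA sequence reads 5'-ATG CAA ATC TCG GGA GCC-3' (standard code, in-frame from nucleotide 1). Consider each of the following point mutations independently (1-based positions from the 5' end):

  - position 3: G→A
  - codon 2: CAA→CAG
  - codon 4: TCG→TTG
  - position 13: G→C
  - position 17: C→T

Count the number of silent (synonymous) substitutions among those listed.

Codon 1: ATG (Met) → ATA (Ile) — missense.
Codon 2: CAA (Gln) → CAG (Gln) — synonymous.
Codon 4: TCG (Ser) → TTG (Leu) — missense.
Codon 5: GGA (Gly) → CGA (Arg) — missense.
Codon 6: GCC (Ala) → GTC (Val) — missense.
Synonymous: 1 of 5.

1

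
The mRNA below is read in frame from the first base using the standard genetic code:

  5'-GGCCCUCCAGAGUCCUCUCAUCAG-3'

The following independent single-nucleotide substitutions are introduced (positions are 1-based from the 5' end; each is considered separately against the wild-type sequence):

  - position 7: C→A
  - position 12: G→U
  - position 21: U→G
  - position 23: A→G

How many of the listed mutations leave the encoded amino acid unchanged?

Codon 3: CCA (Pro) → ACA (Thr) — missense.
Codon 4: GAG (Glu) → GAU (Asp) — missense.
Codon 7: CAU (His) → CAG (Gln) — missense.
Codon 8: CAG (Gln) → CGG (Arg) — missense.
Synonymous: 0 of 4.

0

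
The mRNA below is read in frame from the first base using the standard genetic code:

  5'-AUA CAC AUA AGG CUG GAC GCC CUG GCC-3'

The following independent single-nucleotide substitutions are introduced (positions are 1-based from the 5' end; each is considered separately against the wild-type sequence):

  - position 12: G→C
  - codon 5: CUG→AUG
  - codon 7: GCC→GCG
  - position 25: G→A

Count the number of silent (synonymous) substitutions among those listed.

1

Codon 4: AGG (Arg) → AGC (Ser) — missense.
Codon 5: CUG (Leu) → AUG (Met) — missense.
Codon 7: GCC (Ala) → GCG (Ala) — synonymous.
Codon 9: GCC (Ala) → ACC (Thr) — missense.
Synonymous: 1 of 4.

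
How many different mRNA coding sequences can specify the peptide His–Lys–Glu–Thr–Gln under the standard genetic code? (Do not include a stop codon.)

64

His: 2 codons.
Lys: 2 codons.
Glu: 2 codons.
Thr: 4 codons.
Gln: 2 codons.
2 × 2 × 2 × 4 × 2 = 64.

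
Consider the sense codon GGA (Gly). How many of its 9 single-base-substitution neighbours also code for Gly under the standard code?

3

Position 1: none → 0 synonymous.
Position 2: none → 0 synonymous.
Position 3: GGU, GGC, GGG → 3 synonymous.
Total: 0 + 0 + 3 = 3.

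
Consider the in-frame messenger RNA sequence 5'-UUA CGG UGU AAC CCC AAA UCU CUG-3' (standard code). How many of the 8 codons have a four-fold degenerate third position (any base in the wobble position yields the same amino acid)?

4

Codon 1 UUA (Leu): third position 2-fold.
Codon 2 CGG (Arg): third position 4-fold.
Codon 3 UGU (Cys): third position 2-fold.
Codon 4 AAC (Asn): third position 2-fold.
Codon 5 CCC (Pro): third position 4-fold.
Codon 6 AAA (Lys): third position 2-fold.
Codon 7 UCU (Ser): third position 4-fold.
Codon 8 CUG (Leu): third position 4-fold.
Four-fold degenerate third positions: 4.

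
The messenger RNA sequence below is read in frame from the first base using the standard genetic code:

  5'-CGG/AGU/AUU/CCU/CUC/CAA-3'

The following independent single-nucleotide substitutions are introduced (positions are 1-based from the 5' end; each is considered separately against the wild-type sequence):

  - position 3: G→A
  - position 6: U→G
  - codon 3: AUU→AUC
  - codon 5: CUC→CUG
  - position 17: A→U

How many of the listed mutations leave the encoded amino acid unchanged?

3

Codon 1: CGG (Arg) → CGA (Arg) — synonymous.
Codon 2: AGU (Ser) → AGG (Arg) — missense.
Codon 3: AUU (Ile) → AUC (Ile) — synonymous.
Codon 5: CUC (Leu) → CUG (Leu) — synonymous.
Codon 6: CAA (Gln) → CUA (Leu) — missense.
Synonymous: 3 of 5.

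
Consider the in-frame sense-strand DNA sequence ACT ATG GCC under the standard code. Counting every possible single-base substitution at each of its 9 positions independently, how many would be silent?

6

Codon 1 (ACT, Thr): 3 synonymous substitutions.
Codon 2 (ATG, Met): 0 synonymous substitutions.
Codon 3 (GCC, Ala): 3 synonymous substitutions.
Total: 3 + 0 + 3 = 6.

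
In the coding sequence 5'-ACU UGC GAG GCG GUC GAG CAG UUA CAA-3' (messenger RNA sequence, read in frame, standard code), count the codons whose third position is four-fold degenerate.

Codon 1 ACU (Thr): third position 4-fold.
Codon 2 UGC (Cys): third position 2-fold.
Codon 3 GAG (Glu): third position 2-fold.
Codon 4 GCG (Ala): third position 4-fold.
Codon 5 GUC (Val): third position 4-fold.
Codon 6 GAG (Glu): third position 2-fold.
Codon 7 CAG (Gln): third position 2-fold.
Codon 8 UUA (Leu): third position 2-fold.
Codon 9 CAA (Gln): third position 2-fold.
Four-fold degenerate third positions: 3.

3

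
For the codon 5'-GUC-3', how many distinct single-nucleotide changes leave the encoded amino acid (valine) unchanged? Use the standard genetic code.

Position 1: none → 0 synonymous.
Position 2: none → 0 synonymous.
Position 3: GUU, GUA, GUG → 3 synonymous.
Total: 0 + 0 + 3 = 3.

3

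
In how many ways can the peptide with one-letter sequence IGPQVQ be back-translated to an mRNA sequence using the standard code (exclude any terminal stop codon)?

Ile: 3 codons.
Gly: 4 codons.
Pro: 4 codons.
Gln: 2 codons.
Val: 4 codons.
Gln: 2 codons.
3 × 4 × 4 × 2 × 4 × 2 = 768.

768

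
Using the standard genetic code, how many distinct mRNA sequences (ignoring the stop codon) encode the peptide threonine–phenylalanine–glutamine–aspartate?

32

Thr: 4 codons.
Phe: 2 codons.
Gln: 2 codons.
Asp: 2 codons.
4 × 2 × 2 × 2 = 32.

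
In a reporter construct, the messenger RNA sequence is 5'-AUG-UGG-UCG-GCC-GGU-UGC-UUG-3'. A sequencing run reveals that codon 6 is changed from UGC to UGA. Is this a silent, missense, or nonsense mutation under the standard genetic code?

nonsense

Position 18 falls in codon 6: UGC → Cys.
After the substitution the codon is UGA → Stop.
The new codon is a stop codon, so this is a nonsense mutation.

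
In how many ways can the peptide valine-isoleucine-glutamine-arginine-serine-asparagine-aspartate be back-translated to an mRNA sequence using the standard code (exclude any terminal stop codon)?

3456

Val: 4 codons.
Ile: 3 codons.
Gln: 2 codons.
Arg: 6 codons.
Ser: 6 codons.
Asn: 2 codons.
Asp: 2 codons.
4 × 3 × 2 × 6 × 6 × 2 × 2 = 3456.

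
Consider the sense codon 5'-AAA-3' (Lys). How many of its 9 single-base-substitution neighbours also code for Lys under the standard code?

1

Position 1: none → 0 synonymous.
Position 2: none → 0 synonymous.
Position 3: AAG → 1 synonymous.
Total: 0 + 0 + 1 = 1.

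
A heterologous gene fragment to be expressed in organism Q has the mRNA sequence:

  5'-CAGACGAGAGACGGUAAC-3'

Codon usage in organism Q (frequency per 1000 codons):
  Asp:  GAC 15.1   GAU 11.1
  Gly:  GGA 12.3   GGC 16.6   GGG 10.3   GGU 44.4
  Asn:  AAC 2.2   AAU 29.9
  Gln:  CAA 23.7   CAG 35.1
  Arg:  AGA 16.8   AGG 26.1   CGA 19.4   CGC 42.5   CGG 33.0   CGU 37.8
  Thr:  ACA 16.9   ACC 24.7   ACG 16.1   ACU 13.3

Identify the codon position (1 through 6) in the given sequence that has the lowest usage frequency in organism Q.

Codon 1 CAG (Gln): 35.1 per 1000.
Codon 2 ACG (Thr): 16.1 per 1000.
Codon 3 AGA (Arg): 16.8 per 1000.
Codon 4 GAC (Asp): 15.1 per 1000.
Codon 5 GGU (Gly): 44.4 per 1000.
Codon 6 AAC (Asn): 2.2 per 1000.
Lowest frequency is 2.2 at codon 6.

6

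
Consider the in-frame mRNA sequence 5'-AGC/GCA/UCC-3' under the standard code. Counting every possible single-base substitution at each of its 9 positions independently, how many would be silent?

Codon 1 (AGC, Ser): 1 synonymous substitution.
Codon 2 (GCA, Ala): 3 synonymous substitutions.
Codon 3 (UCC, Ser): 3 synonymous substitutions.
Total: 1 + 3 + 3 = 7.

7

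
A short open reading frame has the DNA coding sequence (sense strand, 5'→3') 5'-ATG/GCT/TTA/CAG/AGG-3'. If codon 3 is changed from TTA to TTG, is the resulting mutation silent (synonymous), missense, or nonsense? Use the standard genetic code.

Position 9 falls in codon 3: TTA → Leu.
After the substitution the codon is TTG → Leu.
Both encode Leu, so the change is synonymous.

silent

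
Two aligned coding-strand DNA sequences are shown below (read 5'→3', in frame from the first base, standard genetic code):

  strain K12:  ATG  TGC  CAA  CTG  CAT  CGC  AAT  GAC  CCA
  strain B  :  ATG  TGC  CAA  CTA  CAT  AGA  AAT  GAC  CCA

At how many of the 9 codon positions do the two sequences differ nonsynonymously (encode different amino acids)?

Codon 1: ATG Met / ATG Met — identical.
Codon 2: TGC Cys / TGC Cys — identical.
Codon 3: CAA Gln / CAA Gln — identical.
Codon 4: CTG Leu / CTA Leu — synonymous.
Codon 5: CAT His / CAT His — identical.
Codon 6: CGC Arg / AGA Arg — synonymous.
Codon 7: AAT Asn / AAT Asn — identical.
Codon 8: GAC Asp / GAC Asp — identical.
Codon 9: CCA Pro / CCA Pro — identical.
Nonsynonymous differences: 0.

0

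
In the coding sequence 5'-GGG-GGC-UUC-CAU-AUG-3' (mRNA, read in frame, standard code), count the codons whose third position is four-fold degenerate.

2

Codon 1 GGG (Gly): third position 4-fold.
Codon 2 GGC (Gly): third position 4-fold.
Codon 3 UUC (Phe): third position 2-fold.
Codon 4 CAU (His): third position 2-fold.
Codon 5 AUG (Met): third position 1-fold.
Four-fold degenerate third positions: 2.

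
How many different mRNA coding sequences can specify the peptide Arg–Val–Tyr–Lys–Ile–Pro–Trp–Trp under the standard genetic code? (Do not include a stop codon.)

Arg: 6 codons.
Val: 4 codons.
Tyr: 2 codons.
Lys: 2 codons.
Ile: 3 codons.
Pro: 4 codons.
Trp: 1 codon.
Trp: 1 codon.
6 × 4 × 2 × 2 × 3 × 4 × 1 × 1 = 1152.

1152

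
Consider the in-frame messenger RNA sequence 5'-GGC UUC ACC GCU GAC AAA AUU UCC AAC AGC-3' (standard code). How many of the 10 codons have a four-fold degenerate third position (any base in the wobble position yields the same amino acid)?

4

Codon 1 GGC (Gly): third position 4-fold.
Codon 2 UUC (Phe): third position 2-fold.
Codon 3 ACC (Thr): third position 4-fold.
Codon 4 GCU (Ala): third position 4-fold.
Codon 5 GAC (Asp): third position 2-fold.
Codon 6 AAA (Lys): third position 2-fold.
Codon 7 AUU (Ile): third position 3-fold.
Codon 8 UCC (Ser): third position 4-fold.
Codon 9 AAC (Asn): third position 2-fold.
Codon 10 AGC (Ser): third position 2-fold.
Four-fold degenerate third positions: 4.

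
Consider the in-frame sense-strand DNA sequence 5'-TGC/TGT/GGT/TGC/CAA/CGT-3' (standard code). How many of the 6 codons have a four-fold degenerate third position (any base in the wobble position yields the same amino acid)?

2

Codon 1 TGC (Cys): third position 2-fold.
Codon 2 TGT (Cys): third position 2-fold.
Codon 3 GGT (Gly): third position 4-fold.
Codon 4 TGC (Cys): third position 2-fold.
Codon 5 CAA (Gln): third position 2-fold.
Codon 6 CGT (Arg): third position 4-fold.
Four-fold degenerate third positions: 2.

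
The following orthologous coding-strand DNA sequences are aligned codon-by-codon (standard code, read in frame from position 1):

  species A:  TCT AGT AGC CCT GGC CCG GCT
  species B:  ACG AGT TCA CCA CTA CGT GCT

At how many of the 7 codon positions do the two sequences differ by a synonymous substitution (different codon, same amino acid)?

Codon 1: TCT Ser / ACG Thr — nonsynonymous.
Codon 2: AGT Ser / AGT Ser — identical.
Codon 3: AGC Ser / TCA Ser — synonymous.
Codon 4: CCT Pro / CCA Pro — synonymous.
Codon 5: GGC Gly / CTA Leu — nonsynonymous.
Codon 6: CCG Pro / CGT Arg — nonsynonymous.
Codon 7: GCT Ala / GCT Ala — identical.
Synonymous differences: 2.

2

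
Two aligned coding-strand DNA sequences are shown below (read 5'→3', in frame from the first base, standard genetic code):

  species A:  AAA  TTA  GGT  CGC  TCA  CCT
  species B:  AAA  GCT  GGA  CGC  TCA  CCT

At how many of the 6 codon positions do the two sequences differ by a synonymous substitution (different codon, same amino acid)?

Codon 1: AAA Lys / AAA Lys — identical.
Codon 2: TTA Leu / GCT Ala — nonsynonymous.
Codon 3: GGT Gly / GGA Gly — synonymous.
Codon 4: CGC Arg / CGC Arg — identical.
Codon 5: TCA Ser / TCA Ser — identical.
Codon 6: CCT Pro / CCT Pro — identical.
Synonymous differences: 1.

1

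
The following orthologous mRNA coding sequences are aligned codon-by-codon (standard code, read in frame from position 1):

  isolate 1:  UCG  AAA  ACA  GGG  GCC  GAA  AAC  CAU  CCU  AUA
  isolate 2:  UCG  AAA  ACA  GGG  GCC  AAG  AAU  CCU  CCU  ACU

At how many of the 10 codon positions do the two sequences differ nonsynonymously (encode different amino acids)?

3

Codon 1: UCG Ser / UCG Ser — identical.
Codon 2: AAA Lys / AAA Lys — identical.
Codon 3: ACA Thr / ACA Thr — identical.
Codon 4: GGG Gly / GGG Gly — identical.
Codon 5: GCC Ala / GCC Ala — identical.
Codon 6: GAA Glu / AAG Lys — nonsynonymous.
Codon 7: AAC Asn / AAU Asn — synonymous.
Codon 8: CAU His / CCU Pro — nonsynonymous.
Codon 9: CCU Pro / CCU Pro — identical.
Codon 10: AUA Ile / ACU Thr — nonsynonymous.
Nonsynonymous differences: 3.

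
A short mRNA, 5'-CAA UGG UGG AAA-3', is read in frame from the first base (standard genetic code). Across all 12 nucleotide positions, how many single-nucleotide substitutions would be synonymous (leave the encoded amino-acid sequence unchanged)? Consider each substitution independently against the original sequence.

2

Codon 1 (CAA, Gln): 1 synonymous substitution.
Codon 2 (UGG, Trp): 0 synonymous substitutions.
Codon 3 (UGG, Trp): 0 synonymous substitutions.
Codon 4 (AAA, Lys): 1 synonymous substitution.
Total: 1 + 0 + 0 + 1 = 2.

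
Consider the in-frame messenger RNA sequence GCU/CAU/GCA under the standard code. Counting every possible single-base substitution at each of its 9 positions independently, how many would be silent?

Codon 1 (GCU, Ala): 3 synonymous substitutions.
Codon 2 (CAU, His): 1 synonymous substitution.
Codon 3 (GCA, Ala): 3 synonymous substitutions.
Total: 3 + 1 + 3 = 7.

7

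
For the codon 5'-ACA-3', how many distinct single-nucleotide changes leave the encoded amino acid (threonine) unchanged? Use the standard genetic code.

Position 1: none → 0 synonymous.
Position 2: none → 0 synonymous.
Position 3: ACU, ACC, ACG → 3 synonymous.
Total: 0 + 0 + 3 = 3.

3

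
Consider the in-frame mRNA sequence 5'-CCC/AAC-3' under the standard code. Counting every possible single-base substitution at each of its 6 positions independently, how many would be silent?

4

Codon 1 (CCC, Pro): 3 synonymous substitutions.
Codon 2 (AAC, Asn): 1 synonymous substitution.
Total: 3 + 1 = 4.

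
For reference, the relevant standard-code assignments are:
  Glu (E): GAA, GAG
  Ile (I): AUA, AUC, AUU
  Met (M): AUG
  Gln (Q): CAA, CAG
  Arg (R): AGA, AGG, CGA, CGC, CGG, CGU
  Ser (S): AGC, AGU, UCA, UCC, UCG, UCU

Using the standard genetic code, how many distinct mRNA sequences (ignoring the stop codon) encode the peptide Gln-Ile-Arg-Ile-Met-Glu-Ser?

Gln: 2 codons.
Ile: 3 codons.
Arg: 6 codons.
Ile: 3 codons.
Met: 1 codon.
Glu: 2 codons.
Ser: 6 codons.
2 × 3 × 6 × 3 × 1 × 2 × 6 = 1296.

1296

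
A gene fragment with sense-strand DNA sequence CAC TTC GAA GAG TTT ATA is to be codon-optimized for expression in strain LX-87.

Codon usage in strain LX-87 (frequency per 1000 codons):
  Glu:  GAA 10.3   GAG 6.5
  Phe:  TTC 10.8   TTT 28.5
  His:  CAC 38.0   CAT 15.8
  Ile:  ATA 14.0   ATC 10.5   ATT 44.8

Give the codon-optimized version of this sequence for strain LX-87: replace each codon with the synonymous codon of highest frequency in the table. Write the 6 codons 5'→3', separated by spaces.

Codon 1 (His): best is CAC at 38.0.
Codon 2 (Phe): best is TTT at 28.5.
Codon 3 (Glu): best is GAA at 10.3.
Codon 4 (Glu): best is GAA at 10.3.
Codon 5 (Phe): best is TTT at 28.5.
Codon 6 (Ile): best is ATT at 44.8.

CAC TTT GAA GAA TTT ATT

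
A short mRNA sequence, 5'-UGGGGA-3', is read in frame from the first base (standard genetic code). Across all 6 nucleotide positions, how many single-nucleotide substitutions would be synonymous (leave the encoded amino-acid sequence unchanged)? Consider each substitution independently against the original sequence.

Codon 1 (UGG, Trp): 0 synonymous substitutions.
Codon 2 (GGA, Gly): 3 synonymous substitutions.
Total: 0 + 3 = 3.

3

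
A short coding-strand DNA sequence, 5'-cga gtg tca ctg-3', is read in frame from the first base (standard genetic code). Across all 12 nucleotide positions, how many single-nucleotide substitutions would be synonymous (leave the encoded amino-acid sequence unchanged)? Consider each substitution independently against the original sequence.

Codon 1 (CGA, Arg): 4 synonymous substitutions.
Codon 2 (GTG, Val): 3 synonymous substitutions.
Codon 3 (TCA, Ser): 3 synonymous substitutions.
Codon 4 (CTG, Leu): 4 synonymous substitutions.
Total: 4 + 3 + 3 + 4 = 14.

14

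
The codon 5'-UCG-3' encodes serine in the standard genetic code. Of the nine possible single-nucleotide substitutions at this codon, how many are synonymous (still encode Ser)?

3

Position 1: none → 0 synonymous.
Position 2: none → 0 synonymous.
Position 3: UCU, UCC, UCA → 3 synonymous.
Total: 0 + 0 + 3 = 3.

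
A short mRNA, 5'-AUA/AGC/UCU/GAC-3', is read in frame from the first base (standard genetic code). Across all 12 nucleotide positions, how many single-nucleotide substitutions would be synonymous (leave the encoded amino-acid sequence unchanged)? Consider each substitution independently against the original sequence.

Codon 1 (AUA, Ile): 2 synonymous substitutions.
Codon 2 (AGC, Ser): 1 synonymous substitution.
Codon 3 (UCU, Ser): 3 synonymous substitutions.
Codon 4 (GAC, Asp): 1 synonymous substitution.
Total: 2 + 1 + 3 + 1 = 7.

7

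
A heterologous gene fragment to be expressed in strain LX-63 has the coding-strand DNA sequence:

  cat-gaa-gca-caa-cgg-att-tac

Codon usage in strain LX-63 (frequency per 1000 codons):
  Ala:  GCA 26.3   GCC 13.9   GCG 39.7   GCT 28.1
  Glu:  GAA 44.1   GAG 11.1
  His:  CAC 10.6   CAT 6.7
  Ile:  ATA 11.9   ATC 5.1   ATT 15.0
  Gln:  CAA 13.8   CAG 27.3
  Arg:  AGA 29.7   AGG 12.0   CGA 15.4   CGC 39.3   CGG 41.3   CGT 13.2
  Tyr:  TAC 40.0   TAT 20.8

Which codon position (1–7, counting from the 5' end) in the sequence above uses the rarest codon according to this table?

Codon 1 CAT (His): 6.7 per 1000.
Codon 2 GAA (Glu): 44.1 per 1000.
Codon 3 GCA (Ala): 26.3 per 1000.
Codon 4 CAA (Gln): 13.8 per 1000.
Codon 5 CGG (Arg): 41.3 per 1000.
Codon 6 ATT (Ile): 15.0 per 1000.
Codon 7 TAC (Tyr): 40.0 per 1000.
Lowest frequency is 6.7 at codon 1.

1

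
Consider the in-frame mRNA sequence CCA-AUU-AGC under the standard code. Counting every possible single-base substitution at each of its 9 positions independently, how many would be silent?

6

Codon 1 (CCA, Pro): 3 synonymous substitutions.
Codon 2 (AUU, Ile): 2 synonymous substitutions.
Codon 3 (AGC, Ser): 1 synonymous substitution.
Total: 3 + 2 + 1 = 6.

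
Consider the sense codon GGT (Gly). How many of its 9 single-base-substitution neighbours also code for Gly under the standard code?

Position 1: none → 0 synonymous.
Position 2: none → 0 synonymous.
Position 3: GGC, GGA, GGG → 3 synonymous.
Total: 0 + 0 + 3 = 3.

3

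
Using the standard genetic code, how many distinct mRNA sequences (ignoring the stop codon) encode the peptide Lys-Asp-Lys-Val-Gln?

Lys: 2 codons.
Asp: 2 codons.
Lys: 2 codons.
Val: 4 codons.
Gln: 2 codons.
2 × 2 × 2 × 4 × 2 = 64.

64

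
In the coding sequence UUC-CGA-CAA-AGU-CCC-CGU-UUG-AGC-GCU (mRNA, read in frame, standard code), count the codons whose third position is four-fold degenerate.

4

Codon 1 UUC (Phe): third position 2-fold.
Codon 2 CGA (Arg): third position 4-fold.
Codon 3 CAA (Gln): third position 2-fold.
Codon 4 AGU (Ser): third position 2-fold.
Codon 5 CCC (Pro): third position 4-fold.
Codon 6 CGU (Arg): third position 4-fold.
Codon 7 UUG (Leu): third position 2-fold.
Codon 8 AGC (Ser): third position 2-fold.
Codon 9 GCU (Ala): third position 4-fold.
Four-fold degenerate third positions: 4.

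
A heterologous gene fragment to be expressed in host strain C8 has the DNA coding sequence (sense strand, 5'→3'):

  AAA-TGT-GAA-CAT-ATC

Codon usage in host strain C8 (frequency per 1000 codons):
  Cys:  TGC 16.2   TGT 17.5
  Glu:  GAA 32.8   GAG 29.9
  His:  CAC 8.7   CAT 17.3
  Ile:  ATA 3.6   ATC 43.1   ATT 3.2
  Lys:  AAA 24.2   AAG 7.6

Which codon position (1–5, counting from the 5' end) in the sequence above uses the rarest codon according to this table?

Codon 1 AAA (Lys): 24.2 per 1000.
Codon 2 TGT (Cys): 17.5 per 1000.
Codon 3 GAA (Glu): 32.8 per 1000.
Codon 4 CAT (His): 17.3 per 1000.
Codon 5 ATC (Ile): 43.1 per 1000.
Lowest frequency is 17.3 at codon 4.

4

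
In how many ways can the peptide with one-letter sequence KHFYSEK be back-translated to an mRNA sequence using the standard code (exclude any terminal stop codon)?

Lys: 2 codons.
His: 2 codons.
Phe: 2 codons.
Tyr: 2 codons.
Ser: 6 codons.
Glu: 2 codons.
Lys: 2 codons.
2 × 2 × 2 × 2 × 6 × 2 × 2 = 384.

384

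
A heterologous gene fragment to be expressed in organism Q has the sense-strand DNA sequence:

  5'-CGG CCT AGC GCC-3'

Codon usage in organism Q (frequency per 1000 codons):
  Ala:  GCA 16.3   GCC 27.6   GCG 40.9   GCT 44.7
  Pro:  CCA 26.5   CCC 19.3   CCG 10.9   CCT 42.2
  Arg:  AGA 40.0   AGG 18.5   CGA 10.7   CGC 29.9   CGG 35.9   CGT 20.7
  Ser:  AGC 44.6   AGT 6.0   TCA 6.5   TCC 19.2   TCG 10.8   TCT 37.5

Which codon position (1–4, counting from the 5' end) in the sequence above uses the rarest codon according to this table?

Codon 1 CGG (Arg): 35.9 per 1000.
Codon 2 CCT (Pro): 42.2 per 1000.
Codon 3 AGC (Ser): 44.6 per 1000.
Codon 4 GCC (Ala): 27.6 per 1000.
Lowest frequency is 27.6 at codon 4.

4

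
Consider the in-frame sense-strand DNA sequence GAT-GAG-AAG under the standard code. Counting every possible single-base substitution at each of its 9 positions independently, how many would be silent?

3

Codon 1 (GAT, Asp): 1 synonymous substitution.
Codon 2 (GAG, Glu): 1 synonymous substitution.
Codon 3 (AAG, Lys): 1 synonymous substitution.
Total: 1 + 1 + 1 = 3.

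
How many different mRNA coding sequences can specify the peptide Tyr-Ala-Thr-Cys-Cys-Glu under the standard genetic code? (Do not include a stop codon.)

Tyr: 2 codons.
Ala: 4 codons.
Thr: 4 codons.
Cys: 2 codons.
Cys: 2 codons.
Glu: 2 codons.
2 × 4 × 4 × 2 × 2 × 2 = 256.

256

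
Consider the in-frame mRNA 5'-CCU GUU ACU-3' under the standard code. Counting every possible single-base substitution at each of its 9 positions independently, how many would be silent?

9

Codon 1 (CCU, Pro): 3 synonymous substitutions.
Codon 2 (GUU, Val): 3 synonymous substitutions.
Codon 3 (ACU, Thr): 3 synonymous substitutions.
Total: 3 + 3 + 3 = 9.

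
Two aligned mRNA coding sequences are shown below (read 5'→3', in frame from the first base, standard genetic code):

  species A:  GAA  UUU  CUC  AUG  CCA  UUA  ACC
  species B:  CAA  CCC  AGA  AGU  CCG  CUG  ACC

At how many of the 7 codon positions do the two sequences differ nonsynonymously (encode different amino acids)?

4

Codon 1: GAA Glu / CAA Gln — nonsynonymous.
Codon 2: UUU Phe / CCC Pro — nonsynonymous.
Codon 3: CUC Leu / AGA Arg — nonsynonymous.
Codon 4: AUG Met / AGU Ser — nonsynonymous.
Codon 5: CCA Pro / CCG Pro — synonymous.
Codon 6: UUA Leu / CUG Leu — synonymous.
Codon 7: ACC Thr / ACC Thr — identical.
Nonsynonymous differences: 4.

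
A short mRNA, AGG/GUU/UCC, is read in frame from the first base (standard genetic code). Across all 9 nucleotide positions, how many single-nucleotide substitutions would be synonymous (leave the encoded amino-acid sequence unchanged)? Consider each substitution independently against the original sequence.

8

Codon 1 (AGG, Arg): 2 synonymous substitutions.
Codon 2 (GUU, Val): 3 synonymous substitutions.
Codon 3 (UCC, Ser): 3 synonymous substitutions.
Total: 2 + 3 + 3 = 8.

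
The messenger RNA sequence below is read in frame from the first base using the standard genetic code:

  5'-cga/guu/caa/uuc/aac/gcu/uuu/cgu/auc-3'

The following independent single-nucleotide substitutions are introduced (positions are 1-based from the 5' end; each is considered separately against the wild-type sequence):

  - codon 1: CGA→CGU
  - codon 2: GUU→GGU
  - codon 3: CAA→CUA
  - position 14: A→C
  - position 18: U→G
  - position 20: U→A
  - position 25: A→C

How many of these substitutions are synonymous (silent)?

Codon 1: CGA (Arg) → CGU (Arg) — synonymous.
Codon 2: GUU (Val) → GGU (Gly) — missense.
Codon 3: CAA (Gln) → CUA (Leu) — missense.
Codon 5: AAC (Asn) → ACC (Thr) — missense.
Codon 6: GCU (Ala) → GCG (Ala) — synonymous.
Codon 7: UUU (Phe) → UAU (Tyr) — missense.
Codon 9: AUC (Ile) → CUC (Leu) — missense.
Synonymous: 2 of 7.

2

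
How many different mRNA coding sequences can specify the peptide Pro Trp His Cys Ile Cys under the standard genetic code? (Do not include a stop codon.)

96

Pro: 4 codons.
Trp: 1 codon.
His: 2 codons.
Cys: 2 codons.
Ile: 3 codons.
Cys: 2 codons.
4 × 1 × 2 × 2 × 3 × 2 = 96.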